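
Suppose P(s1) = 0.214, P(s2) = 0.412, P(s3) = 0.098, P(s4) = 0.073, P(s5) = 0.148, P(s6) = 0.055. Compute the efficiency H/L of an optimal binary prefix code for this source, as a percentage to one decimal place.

Entropy H = −Σ p log₂ p ≈ 2.2452 bits.
Huffman merges: 11/200+73/1000→16/125; 49/500+16/125→113/500; 37/250+107/500→181/500; 113/500+181/500→147/250; 103/250+147/250→1. L = 288/125 ≈ 2.3040.
Efficiency = H/L = 2.2452/2.3040 = 97.4%.

97.4%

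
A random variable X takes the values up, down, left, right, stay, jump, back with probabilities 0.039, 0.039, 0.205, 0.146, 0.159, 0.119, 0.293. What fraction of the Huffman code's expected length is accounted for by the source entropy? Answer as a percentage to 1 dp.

98.7%

Entropy H = −Σ p log₂ p ≈ 2.5452 bits.
Huffman merges: 39/1000+39/1000→39/500; 39/500+119/1000→197/1000; 73/500+159/1000→61/200; 197/1000+41/200→201/500; 293/1000+61/200→299/500; 201/500+299/500→1. L = 129/50 ≈ 2.5800.
Efficiency = H/L = 2.5452/2.5800 = 98.7%.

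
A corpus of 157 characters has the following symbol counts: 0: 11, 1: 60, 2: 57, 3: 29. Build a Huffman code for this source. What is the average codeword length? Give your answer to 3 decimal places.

Probabilities are the counts divided by 157.
Repeatedly combine the two least-probable nodes; the expected code length is the sum of the merged weights.
merge 11/157 + 29/157 → 40/157
merge 40/157 + 57/157 → 97/157
merge 60/157 + 97/157 → 1
L = 40/157 + 97/157 + 1 = 294/157 ≈ 1.873 bits/symbol.

1.873 bits/symbol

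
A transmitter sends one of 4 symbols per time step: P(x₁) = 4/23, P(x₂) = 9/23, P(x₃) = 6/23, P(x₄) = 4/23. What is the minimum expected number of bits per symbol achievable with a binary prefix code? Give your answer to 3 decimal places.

Repeatedly combine the two least-probable nodes; the expected code length is the sum of the merged weights.
merge 4/23 + 4/23 → 8/23
merge 6/23 + 8/23 → 14/23
merge 9/23 + 14/23 → 1
L = 8/23 + 14/23 + 1 = 45/23 ≈ 1.957 bits/symbol.

1.957 bits/symbol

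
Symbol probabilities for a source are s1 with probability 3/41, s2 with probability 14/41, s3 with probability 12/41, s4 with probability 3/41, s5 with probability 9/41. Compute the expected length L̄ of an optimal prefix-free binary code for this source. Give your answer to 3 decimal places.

Repeatedly combine the two least-probable nodes; the expected code length is the sum of the merged weights.
merge 3/41 + 3/41 → 6/41
merge 6/41 + 9/41 → 15/41
merge 12/41 + 14/41 → 26/41
merge 15/41 + 26/41 → 1
L = 6/41 + 15/41 + 26/41 + 1 = 88/41 ≈ 2.146 bits/symbol.

2.146 bits/symbol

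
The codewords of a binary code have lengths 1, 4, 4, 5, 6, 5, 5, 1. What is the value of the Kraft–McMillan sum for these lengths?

1.234375

With common denominator 2^6 = 64: Σ 2^(−ℓᵢ) = 32/64 + 4/64 + 4/64 + 2/64 + 1/64 + 2/64 + 2/64 + 32/64 = 79/64 = 1.234375.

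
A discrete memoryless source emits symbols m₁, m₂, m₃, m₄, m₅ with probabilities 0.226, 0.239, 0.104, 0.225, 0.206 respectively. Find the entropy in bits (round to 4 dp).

2.2718 bits

H = −Σ pᵢ log₂ pᵢ.
−0.226·log₂(0.226) = 0.4849
−0.239·log₂(0.239) = 0.4935
−0.104·log₂(0.104) = 0.3396
−0.225·log₂(0.225) = 0.4842
−0.206·log₂(0.206) = 0.4695
Sum ≈ 2.2718 → 2.2718 bits.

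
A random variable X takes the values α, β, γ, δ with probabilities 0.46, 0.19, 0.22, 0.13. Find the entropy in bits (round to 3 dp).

1.834 bits

H = −Σ pᵢ log₂ pᵢ.
−0.46·log₂(0.46) = 0.5153
−0.19·log₂(0.19) = 0.4552
−0.22·log₂(0.22) = 0.4806
−0.13·log₂(0.13) = 0.3826
Sum ≈ 1.8338 → 1.834 bits.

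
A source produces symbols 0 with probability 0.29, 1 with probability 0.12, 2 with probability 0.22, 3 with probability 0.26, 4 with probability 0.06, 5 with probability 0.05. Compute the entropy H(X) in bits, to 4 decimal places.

2.3305 bits

H = −Σ pᵢ log₂ pᵢ.
−0.29·log₂(0.29) = 0.5179
−0.12·log₂(0.12) = 0.3671
−0.22·log₂(0.22) = 0.4806
−0.26·log₂(0.26) = 0.5053
−0.06·log₂(0.06) = 0.2435
−0.05·log₂(0.05) = 0.2161
Sum ≈ 2.3305 → 2.3305 bits.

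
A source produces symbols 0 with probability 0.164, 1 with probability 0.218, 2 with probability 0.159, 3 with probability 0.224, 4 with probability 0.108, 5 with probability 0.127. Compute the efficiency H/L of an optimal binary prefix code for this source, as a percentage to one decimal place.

Entropy H = −Σ p log₂ p ≈ 2.5370 bits.
Huffman merges: 27/250+127/1000→47/200; 159/1000+41/250→323/1000; 109/500+28/125→221/500; 47/200+323/1000→279/500; 221/500+279/500→1. L = 1279/500 ≈ 2.5580.
Efficiency = H/L = 2.5370/2.5580 = 99.2%.

99.2%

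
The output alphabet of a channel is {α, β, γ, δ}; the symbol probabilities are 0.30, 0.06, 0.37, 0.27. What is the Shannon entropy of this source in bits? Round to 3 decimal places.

1.805 bits

H = −Σ pᵢ log₂ pᵢ.
−0.30·log₂(0.30) = 0.5211
−0.06·log₂(0.06) = 0.2435
−0.37·log₂(0.37) = 0.5307
−0.27·log₂(0.27) = 0.5100
Sum ≈ 1.8054 → 1.805 bits.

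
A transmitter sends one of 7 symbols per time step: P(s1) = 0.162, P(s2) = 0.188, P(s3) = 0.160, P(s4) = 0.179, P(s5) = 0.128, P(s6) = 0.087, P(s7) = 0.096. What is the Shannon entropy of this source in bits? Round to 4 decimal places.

H = −Σ pᵢ log₂ pᵢ.
−0.162·log₂(0.162) = 0.4254
−0.188·log₂(0.188) = 0.4533
−0.160·log₂(0.160) = 0.4230
−0.179·log₂(0.179) = 0.4443
−0.128·log₂(0.128) = 0.3796
−0.087·log₂(0.087) = 0.3065
−0.096·log₂(0.096) = 0.3246
Sum ≈ 2.7567 → 2.7567 bits.

2.7567 bits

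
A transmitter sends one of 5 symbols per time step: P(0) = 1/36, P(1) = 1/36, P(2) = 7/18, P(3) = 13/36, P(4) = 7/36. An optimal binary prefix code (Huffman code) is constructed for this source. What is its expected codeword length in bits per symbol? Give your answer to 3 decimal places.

1.917 bits/symbol

Repeatedly combine the two least-probable nodes; the expected code length is the sum of the merged weights.
merge 1/36 + 1/36 → 1/18
merge 1/18 + 7/36 → 1/4
merge 1/4 + 13/36 → 11/18
merge 7/18 + 11/18 → 1
L = 1/18 + 1/4 + 11/18 + 1 = 23/12 ≈ 1.917 bits/symbol.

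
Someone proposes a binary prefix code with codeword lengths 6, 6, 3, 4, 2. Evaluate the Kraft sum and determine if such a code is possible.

0.46875; yes

With common denominator 2^6 = 64: Σ 2^(−ℓᵢ) = 1/64 + 1/64 + 8/64 + 4/64 + 16/64 = 30/64 = 0.46875.
Kraft's inequality requires Σ ≤ 1; here Σ = 0.46875 ≤ 1, so such a prefix code exists.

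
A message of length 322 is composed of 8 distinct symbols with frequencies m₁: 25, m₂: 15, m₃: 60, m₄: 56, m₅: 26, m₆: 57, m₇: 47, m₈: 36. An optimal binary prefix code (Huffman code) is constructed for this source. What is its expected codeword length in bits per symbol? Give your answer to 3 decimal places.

Probabilities are the counts divided by 322.
Repeatedly combine the two least-probable nodes; the expected code length is the sum of the merged weights.
merge 15/322 + 25/322 → 20/161
merge 13/161 + 18/161 → 31/161
merge 20/161 + 47/322 → 87/322
merge 4/23 + 57/322 → 113/322
merge 30/161 + 31/161 → 61/161
merge 87/322 + 113/322 → 100/161
merge 61/161 + 100/161 → 1
L = 20/161 + 31/161 + 87/322 + 113/322 + 61/161 + 100/161 + 1 = 473/161 ≈ 2.938 bits/symbol.

2.938 bits/symbol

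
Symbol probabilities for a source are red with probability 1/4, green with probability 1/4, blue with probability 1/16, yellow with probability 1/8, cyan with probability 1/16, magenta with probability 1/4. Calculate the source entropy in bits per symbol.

Each probability is a power of 1/2, so log₂(1/p) is an integer.
H = Σ p·log₂(1/p) = 1/4·2 + 1/4·2 + 1/16·4 + 1/8·3 + 1/16·4 + 1/4·2 = 2.375 bits.

2.375 bits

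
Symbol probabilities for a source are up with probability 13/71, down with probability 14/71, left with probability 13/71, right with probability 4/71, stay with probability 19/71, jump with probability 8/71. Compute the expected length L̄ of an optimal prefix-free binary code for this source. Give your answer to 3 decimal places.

Repeatedly combine the two least-probable nodes; the expected code length is the sum of the merged weights.
merge 4/71 + 8/71 → 12/71
merge 12/71 + 13/71 → 25/71
merge 13/71 + 14/71 → 27/71
merge 19/71 + 25/71 → 44/71
merge 27/71 + 44/71 → 1
L = 12/71 + 25/71 + 27/71 + 44/71 + 1 = 179/71 ≈ 2.521 bits/symbol.

2.521 bits/symbol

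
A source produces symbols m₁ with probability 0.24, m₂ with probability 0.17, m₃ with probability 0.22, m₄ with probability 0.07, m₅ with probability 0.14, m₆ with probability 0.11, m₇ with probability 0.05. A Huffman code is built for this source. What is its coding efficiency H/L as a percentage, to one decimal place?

99.3%

Entropy H = −Σ p log₂ p ≈ 2.6413 bits.
Huffman merges: 1/20+7/100→3/25; 11/100+3/25→23/100; 7/50+17/100→31/100; 11/50+23/100→9/20; 6/25+31/100→11/20; 9/20+11/20→1. L = 133/50 ≈ 2.6600.
Efficiency = H/L = 2.6413/2.6600 = 99.3%.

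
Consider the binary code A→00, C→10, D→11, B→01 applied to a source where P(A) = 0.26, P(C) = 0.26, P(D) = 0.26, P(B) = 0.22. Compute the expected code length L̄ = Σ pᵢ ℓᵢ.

L̄ = Σ pᵢ·ℓᵢ = 0.26·2 + 0.26·2 + 0.26·2 + 0.22·2 = 2 bits/symbol.

2 bits/symbol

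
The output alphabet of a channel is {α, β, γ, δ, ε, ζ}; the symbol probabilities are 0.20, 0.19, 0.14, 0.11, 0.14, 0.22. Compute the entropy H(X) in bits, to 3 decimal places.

H = −Σ pᵢ log₂ pᵢ.
−0.20·log₂(0.20) = 0.4644
−0.19·log₂(0.19) = 0.4552
−0.14·log₂(0.14) = 0.3971
−0.11·log₂(0.11) = 0.3503
−0.14·log₂(0.14) = 0.3971
−0.22·log₂(0.22) = 0.4806
Sum ≈ 2.5447 → 2.545 bits.

2.545 bits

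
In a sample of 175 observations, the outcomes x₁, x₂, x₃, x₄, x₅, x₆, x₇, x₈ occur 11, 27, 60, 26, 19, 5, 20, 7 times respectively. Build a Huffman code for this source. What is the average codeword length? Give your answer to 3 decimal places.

2.703 bits/symbol

Probabilities are the counts divided by 175.
Repeatedly combine the two least-probable nodes; the expected code length is the sum of the merged weights.
merge 1/35 + 1/25 → 12/175
merge 11/175 + 12/175 → 23/175
merge 19/175 + 4/35 → 39/175
merge 23/175 + 26/175 → 7/25
merge 27/175 + 39/175 → 66/175
merge 7/25 + 12/35 → 109/175
merge 66/175 + 109/175 → 1
L = 12/175 + 23/175 + 39/175 + 7/25 + 66/175 + 109/175 + 1 = 473/175 ≈ 2.703 bits/symbol.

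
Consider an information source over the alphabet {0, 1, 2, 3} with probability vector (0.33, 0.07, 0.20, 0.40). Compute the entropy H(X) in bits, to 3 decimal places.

H = −Σ pᵢ log₂ pᵢ.
−0.33·log₂(0.33) = 0.5278
−0.07·log₂(0.07) = 0.2686
−0.20·log₂(0.20) = 0.4644
−0.40·log₂(0.40) = 0.5288
Sum ≈ 1.7895 → 1.790 bits.

1.790 bits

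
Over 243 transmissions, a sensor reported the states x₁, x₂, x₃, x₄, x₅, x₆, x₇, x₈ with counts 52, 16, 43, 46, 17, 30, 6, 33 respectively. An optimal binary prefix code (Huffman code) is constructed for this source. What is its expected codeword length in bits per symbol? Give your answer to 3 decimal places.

Probabilities are the counts divided by 243.
Repeatedly combine the two least-probable nodes; the expected code length is the sum of the merged weights.
merge 2/81 + 16/243 → 22/243
merge 17/243 + 22/243 → 13/81
merge 10/81 + 11/81 → 7/27
merge 13/81 + 43/243 → 82/243
merge 46/243 + 52/243 → 98/243
merge 7/27 + 82/243 → 145/243
merge 98/243 + 145/243 → 1
L = 22/243 + 13/81 + 7/27 + 82/243 + 98/243 + 145/243 + 1 = 692/243 ≈ 2.848 bits/symbol.

2.848 bits/symbol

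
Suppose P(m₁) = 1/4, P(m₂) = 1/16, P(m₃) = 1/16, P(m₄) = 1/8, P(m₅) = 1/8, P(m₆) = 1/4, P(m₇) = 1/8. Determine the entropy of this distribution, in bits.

2.625 bits

Each probability is a power of 1/2, so log₂(1/p) is an integer.
H = Σ p·log₂(1/p) = 1/4·2 + 1/16·4 + 1/16·4 + 1/8·3 + 1/8·3 + 1/4·2 + 1/8·3 = 2.625 bits.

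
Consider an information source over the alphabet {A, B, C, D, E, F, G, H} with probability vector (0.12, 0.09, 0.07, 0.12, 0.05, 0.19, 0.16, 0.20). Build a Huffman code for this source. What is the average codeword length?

Repeatedly combine the two least-probable nodes; the expected code length is the sum of the merged weights.
merge 1/20 + 7/100 → 3/25
merge 9/100 + 3/25 → 21/100
merge 3/25 + 3/25 → 6/25
merge 4/25 + 19/100 → 7/20
merge 1/5 + 21/100 → 41/100
merge 6/25 + 7/20 → 59/100
merge 41/100 + 59/100 → 1
L = 3/25 + 21/100 + 6/25 + 7/20 + 41/100 + 59/100 + 1 = 73/25 = 2.92 bits/symbol.

2.92 bits/symbol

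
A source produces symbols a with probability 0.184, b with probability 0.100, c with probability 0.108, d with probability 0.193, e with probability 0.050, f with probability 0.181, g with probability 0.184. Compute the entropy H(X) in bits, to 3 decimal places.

H = −Σ pᵢ log₂ pᵢ.
−0.184·log₂(0.184) = 0.4494
−0.100·log₂(0.100) = 0.3322
−0.108·log₂(0.108) = 0.3468
−0.193·log₂(0.193) = 0.4581
−0.050·log₂(0.050) = 0.2161
−0.181·log₂(0.181) = 0.4463
−0.184·log₂(0.184) = 0.4494
Sum ≈ 2.6982 → 2.698 bits.

2.698 bits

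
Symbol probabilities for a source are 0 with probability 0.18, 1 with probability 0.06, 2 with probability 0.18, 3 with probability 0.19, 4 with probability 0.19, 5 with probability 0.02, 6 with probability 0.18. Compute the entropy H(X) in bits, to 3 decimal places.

H = −Σ pᵢ log₂ pᵢ.
−0.18·log₂(0.18) = 0.4453
−0.06·log₂(0.06) = 0.2435
−0.18·log₂(0.18) = 0.4453
−0.19·log₂(0.19) = 0.4552
−0.19·log₂(0.19) = 0.4552
−0.02·log₂(0.02) = 0.1129
−0.18·log₂(0.18) = 0.4453
Sum ≈ 2.6028 → 2.603 bits.

2.603 bits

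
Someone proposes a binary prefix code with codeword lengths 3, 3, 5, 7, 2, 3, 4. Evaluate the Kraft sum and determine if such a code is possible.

0.7265625; yes

With common denominator 2^7 = 128: Σ 2^(−ℓᵢ) = 16/128 + 16/128 + 4/128 + 1/128 + 32/128 + 16/128 + 8/128 = 93/128 = 0.7265625.
Kraft's inequality requires Σ ≤ 1; here Σ = 0.7265625 ≤ 1, so such a prefix code exists.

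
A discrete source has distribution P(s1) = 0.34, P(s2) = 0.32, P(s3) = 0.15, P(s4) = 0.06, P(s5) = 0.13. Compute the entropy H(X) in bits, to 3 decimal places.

2.092 bits

H = −Σ pᵢ log₂ pᵢ.
−0.34·log₂(0.34) = 0.5292
−0.32·log₂(0.32) = 0.5260
−0.15·log₂(0.15) = 0.4105
−0.06·log₂(0.06) = 0.2435
−0.13·log₂(0.13) = 0.3826
Sum ≈ 2.0919 → 2.092 bits.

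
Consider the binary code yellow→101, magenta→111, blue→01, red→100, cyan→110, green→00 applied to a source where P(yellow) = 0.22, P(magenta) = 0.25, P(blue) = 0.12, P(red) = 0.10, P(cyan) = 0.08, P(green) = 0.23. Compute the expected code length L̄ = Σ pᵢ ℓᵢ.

2.65 bits/symbol

L̄ = Σ pᵢ·ℓᵢ = 0.22·3 + 0.25·3 + 0.12·2 + 0.10·3 + 0.08·3 + 0.23·2 = 2.65 bits/symbol.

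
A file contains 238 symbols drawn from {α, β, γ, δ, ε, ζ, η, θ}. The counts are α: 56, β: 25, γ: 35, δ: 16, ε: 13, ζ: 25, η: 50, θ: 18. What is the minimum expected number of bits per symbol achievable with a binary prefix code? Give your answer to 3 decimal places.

Probabilities are the counts divided by 238.
Repeatedly combine the two least-probable nodes; the expected code length is the sum of the merged weights.
merge 13/238 + 8/119 → 29/238
merge 9/119 + 25/238 → 43/238
merge 25/238 + 29/238 → 27/119
merge 5/34 + 43/238 → 39/119
merge 25/119 + 27/119 → 52/119
merge 4/17 + 39/119 → 67/119
merge 52/119 + 67/119 → 1
L = 29/238 + 43/238 + 27/119 + 39/119 + 52/119 + 67/119 + 1 = 20/7 ≈ 2.857 bits/symbol.

2.857 bits/symbol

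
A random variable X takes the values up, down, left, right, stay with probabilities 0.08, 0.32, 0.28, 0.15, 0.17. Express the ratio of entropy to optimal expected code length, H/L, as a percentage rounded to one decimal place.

97.6%

Entropy H = −Σ p log₂ p ≈ 2.1769 bits.
Huffman merges: 2/25+3/20→23/100; 17/100+23/100→2/5; 7/25+8/25→3/5; 2/5+3/5→1. L = 223/100 ≈ 2.2300.
Efficiency = H/L = 2.1769/2.2300 = 97.6%.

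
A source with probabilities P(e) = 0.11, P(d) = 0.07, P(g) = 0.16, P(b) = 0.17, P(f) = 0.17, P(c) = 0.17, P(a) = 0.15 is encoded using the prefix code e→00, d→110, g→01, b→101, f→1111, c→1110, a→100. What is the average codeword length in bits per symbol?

L̄ = Σ pᵢ·ℓᵢ = 0.11·2 + 0.07·3 + 0.16·2 + 0.17·3 + 0.17·4 + 0.17·4 + 0.15·3 = 3.07 bits/symbol.

3.07 bits/symbol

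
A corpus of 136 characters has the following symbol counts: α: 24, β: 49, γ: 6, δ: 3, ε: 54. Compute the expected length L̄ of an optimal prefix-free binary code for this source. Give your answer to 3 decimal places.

1.912 bits/symbol

Probabilities are the counts divided by 136.
Repeatedly combine the two least-probable nodes; the expected code length is the sum of the merged weights.
merge 3/136 + 3/68 → 9/136
merge 9/136 + 3/17 → 33/136
merge 33/136 + 49/136 → 41/68
merge 27/68 + 41/68 → 1
L = 9/136 + 33/136 + 41/68 + 1 = 65/34 ≈ 1.912 bits/symbol.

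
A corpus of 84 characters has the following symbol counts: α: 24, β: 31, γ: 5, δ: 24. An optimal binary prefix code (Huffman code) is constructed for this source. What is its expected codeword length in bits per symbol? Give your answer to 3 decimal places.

Probabilities are the counts divided by 84.
Repeatedly combine the two least-probable nodes; the expected code length is the sum of the merged weights.
merge 5/84 + 2/7 → 29/84
merge 2/7 + 29/84 → 53/84
merge 31/84 + 53/84 → 1
L = 29/84 + 53/84 + 1 = 83/42 ≈ 1.976 bits/symbol.

1.976 bits/symbol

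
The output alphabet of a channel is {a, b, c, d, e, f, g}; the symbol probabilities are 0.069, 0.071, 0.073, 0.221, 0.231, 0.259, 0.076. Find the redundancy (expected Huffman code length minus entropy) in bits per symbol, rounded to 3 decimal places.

0.008 bits

Entropy H = −Σ p log₂ p ≈ 2.5697 bits.
Huffman merges: 69/1000+71/1000→7/50; 73/1000+19/250→149/1000; 7/50+149/1000→289/1000; 221/1000+231/1000→113/250; 259/1000+289/1000→137/250; 113/250+137/250→1. L = 1289/500 ≈ 2.5780.
L − H = 2.5780 − 2.5697 = 0.008 bits.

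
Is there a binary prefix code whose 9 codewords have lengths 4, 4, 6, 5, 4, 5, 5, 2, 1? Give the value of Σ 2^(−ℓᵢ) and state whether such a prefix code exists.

With common denominator 2^6 = 64: Σ 2^(−ℓᵢ) = 4/64 + 4/64 + 1/64 + 2/64 + 4/64 + 2/64 + 2/64 + 16/64 + 32/64 = 67/64 = 1.046875.
Kraft's inequality requires Σ ≤ 1; here Σ = 1.046875 > 1, so no such prefix code exists.

1.046875; no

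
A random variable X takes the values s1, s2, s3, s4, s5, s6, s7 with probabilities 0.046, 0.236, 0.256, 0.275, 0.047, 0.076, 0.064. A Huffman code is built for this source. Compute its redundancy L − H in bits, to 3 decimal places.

Entropy H = −Σ p log₂ p ≈ 2.4551 bits.
Huffman merges: 23/500+47/1000→93/1000; 8/125+19/250→7/50; 93/1000+7/50→233/1000; 233/1000+59/250→469/1000; 32/125+11/40→531/1000; 469/1000+531/1000→1. L = 1233/500 ≈ 2.4660.
L − H = 2.4660 − 2.4551 = 0.011 bits.

0.011 bits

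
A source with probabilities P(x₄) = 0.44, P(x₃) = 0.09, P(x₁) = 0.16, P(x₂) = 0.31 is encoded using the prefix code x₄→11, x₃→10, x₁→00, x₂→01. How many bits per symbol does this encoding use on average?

2 bits/symbol

L̄ = Σ pᵢ·ℓᵢ = 0.44·2 + 0.09·2 + 0.16·2 + 0.31·2 = 2 bits/symbol.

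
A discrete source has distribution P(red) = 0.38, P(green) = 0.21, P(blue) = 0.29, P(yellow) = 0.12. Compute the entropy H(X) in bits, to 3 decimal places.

H = −Σ pᵢ log₂ pᵢ.
−0.38·log₂(0.38) = 0.5305
−0.21·log₂(0.21) = 0.4728
−0.29·log₂(0.29) = 0.5179
−0.12·log₂(0.12) = 0.3671
Sum ≈ 1.8882 → 1.888 bits.

1.888 bits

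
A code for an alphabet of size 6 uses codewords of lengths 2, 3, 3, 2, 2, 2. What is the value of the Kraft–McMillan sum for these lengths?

1.25

With common denominator 2^3 = 8: Σ 2^(−ℓᵢ) = 2/8 + 1/8 + 1/8 + 2/8 + 2/8 + 2/8 = 10/8 = 1.25.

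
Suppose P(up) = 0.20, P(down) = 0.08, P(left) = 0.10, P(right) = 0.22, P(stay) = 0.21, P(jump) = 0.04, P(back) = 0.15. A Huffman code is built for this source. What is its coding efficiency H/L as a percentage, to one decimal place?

98.1%

Entropy H = −Σ p log₂ p ≈ 2.6378 bits.
Huffman merges: 1/25+2/25→3/25; 1/10+3/25→11/50; 3/20+1/5→7/20; 21/100+11/50→43/100; 11/50+7/20→57/100; 43/100+57/100→1. L = 269/100 ≈ 2.6900.
Efficiency = H/L = 2.6378/2.6900 = 98.1%.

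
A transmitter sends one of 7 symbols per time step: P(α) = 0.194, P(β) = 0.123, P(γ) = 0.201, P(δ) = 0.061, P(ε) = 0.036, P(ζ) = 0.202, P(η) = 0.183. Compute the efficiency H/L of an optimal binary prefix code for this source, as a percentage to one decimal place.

97.6%

Entropy H = −Σ p log₂ p ≈ 2.6294 bits.
Huffman merges: 9/250+61/1000→97/1000; 97/1000+123/1000→11/50; 183/1000+97/500→377/1000; 201/1000+101/500→403/1000; 11/50+377/1000→597/1000; 403/1000+597/1000→1. L = 1347/500 ≈ 2.6940.
Efficiency = H/L = 2.6294/2.6940 = 97.6%.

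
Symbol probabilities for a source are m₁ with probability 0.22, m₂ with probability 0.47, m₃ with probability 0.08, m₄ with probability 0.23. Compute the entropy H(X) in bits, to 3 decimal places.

H = −Σ pᵢ log₂ pᵢ.
−0.22·log₂(0.22) = 0.4806
−0.47·log₂(0.47) = 0.5120
−0.08·log₂(0.08) = 0.2915
−0.23·log₂(0.23) = 0.4877
Sum ≈ 1.7717 → 1.772 bits.

1.772 bits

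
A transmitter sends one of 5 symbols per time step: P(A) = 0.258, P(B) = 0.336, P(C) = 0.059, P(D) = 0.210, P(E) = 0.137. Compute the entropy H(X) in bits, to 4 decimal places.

2.1396 bits

H = −Σ pᵢ log₂ pᵢ.
−0.258·log₂(0.258) = 0.5043
−0.336·log₂(0.336) = 0.5287
−0.059·log₂(0.059) = 0.2409
−0.210·log₂(0.210) = 0.4728
−0.137·log₂(0.137) = 0.3929
Sum ≈ 2.1396 → 2.1396 bits.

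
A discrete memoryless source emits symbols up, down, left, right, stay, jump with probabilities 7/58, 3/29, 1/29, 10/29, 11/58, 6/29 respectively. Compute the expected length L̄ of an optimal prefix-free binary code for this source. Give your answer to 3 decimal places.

2.397 bits/symbol

Repeatedly combine the two least-probable nodes; the expected code length is the sum of the merged weights.
merge 1/29 + 3/29 → 4/29
merge 7/58 + 4/29 → 15/58
merge 11/58 + 6/29 → 23/58
merge 15/58 + 10/29 → 35/58
merge 23/58 + 35/58 → 1
L = 4/29 + 15/58 + 23/58 + 35/58 + 1 = 139/58 ≈ 2.397 bits/symbol.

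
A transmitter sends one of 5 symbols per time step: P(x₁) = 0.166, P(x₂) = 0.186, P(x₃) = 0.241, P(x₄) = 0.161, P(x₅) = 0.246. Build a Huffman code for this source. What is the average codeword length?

Repeatedly combine the two least-probable nodes; the expected code length is the sum of the merged weights.
merge 161/1000 + 83/500 → 327/1000
merge 93/500 + 241/1000 → 427/1000
merge 123/500 + 327/1000 → 573/1000
merge 427/1000 + 573/1000 → 1
L = 327/1000 + 427/1000 + 573/1000 + 1 = 2327/1000 = 2.327 bits/symbol.

2.327 bits/symbol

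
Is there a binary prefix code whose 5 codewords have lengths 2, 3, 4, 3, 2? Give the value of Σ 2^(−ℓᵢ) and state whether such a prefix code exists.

0.8125; yes

With common denominator 2^4 = 16: Σ 2^(−ℓᵢ) = 4/16 + 2/16 + 1/16 + 2/16 + 4/16 = 13/16 = 0.8125.
Kraft's inequality requires Σ ≤ 1; here Σ = 0.8125 ≤ 1, so such a prefix code exists.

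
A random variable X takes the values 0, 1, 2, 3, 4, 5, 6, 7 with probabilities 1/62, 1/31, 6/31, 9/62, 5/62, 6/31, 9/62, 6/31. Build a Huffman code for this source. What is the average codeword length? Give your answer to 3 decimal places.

Repeatedly combine the two least-probable nodes; the expected code length is the sum of the merged weights.
merge 1/62 + 1/31 → 3/62
merge 3/62 + 5/62 → 4/31
merge 4/31 + 9/62 → 17/62
merge 9/62 + 6/31 → 21/62
merge 6/31 + 6/31 → 12/31
merge 17/62 + 21/62 → 19/31
merge 12/31 + 19/31 → 1
L = 3/62 + 4/31 + 17/62 + 21/62 + 12/31 + 19/31 + 1 = 173/62 ≈ 2.790 bits/symbol.

2.790 bits/symbol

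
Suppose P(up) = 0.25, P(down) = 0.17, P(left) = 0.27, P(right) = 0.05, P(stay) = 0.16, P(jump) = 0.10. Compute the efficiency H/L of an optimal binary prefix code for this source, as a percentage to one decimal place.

98.2%

Entropy H = −Σ p log₂ p ≈ 2.4159 bits.
Huffman merges: 1/20+1/10→3/20; 3/20+4/25→31/100; 17/100+1/4→21/50; 27/100+31/100→29/50; 21/50+29/50→1. L = 123/50 ≈ 2.4600.
Efficiency = H/L = 2.4159/2.4600 = 98.2%.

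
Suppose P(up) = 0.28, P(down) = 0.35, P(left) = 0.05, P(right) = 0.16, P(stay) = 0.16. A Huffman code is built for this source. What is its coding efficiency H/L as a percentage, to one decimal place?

95.3%

Entropy H = −Σ p log₂ p ≈ 2.1065 bits.
Huffman merges: 1/20+4/25→21/100; 4/25+21/100→37/100; 7/25+7/20→63/100; 37/100+63/100→1. L = 221/100 ≈ 2.2100.
Efficiency = H/L = 2.1065/2.2100 = 95.3%.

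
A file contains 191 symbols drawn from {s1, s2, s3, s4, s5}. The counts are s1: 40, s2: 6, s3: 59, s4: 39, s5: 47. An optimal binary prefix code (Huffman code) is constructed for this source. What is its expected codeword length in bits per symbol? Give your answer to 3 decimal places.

Probabilities are the counts divided by 191.
Repeatedly combine the two least-probable nodes; the expected code length is the sum of the merged weights.
merge 6/191 + 39/191 → 45/191
merge 40/191 + 45/191 → 85/191
merge 47/191 + 59/191 → 106/191
merge 85/191 + 106/191 → 1
L = 45/191 + 85/191 + 106/191 + 1 = 427/191 ≈ 2.236 bits/symbol.

2.236 bits/symbol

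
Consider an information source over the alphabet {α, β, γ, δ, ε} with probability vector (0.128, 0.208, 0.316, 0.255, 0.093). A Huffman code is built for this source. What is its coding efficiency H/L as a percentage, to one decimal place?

98.9%

Entropy H = −Σ p log₂ p ≈ 2.1974 bits.
Huffman merges: 93/1000+16/125→221/1000; 26/125+221/1000→429/1000; 51/200+79/250→571/1000; 429/1000+571/1000→1. L = 2221/1000 ≈ 2.2210.
Efficiency = H/L = 2.1974/2.2210 = 98.9%.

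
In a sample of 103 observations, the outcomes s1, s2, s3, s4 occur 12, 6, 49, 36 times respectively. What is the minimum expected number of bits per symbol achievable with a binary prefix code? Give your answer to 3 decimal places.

1.699 bits/symbol

Probabilities are the counts divided by 103.
Repeatedly combine the two least-probable nodes; the expected code length is the sum of the merged weights.
merge 6/103 + 12/103 → 18/103
merge 18/103 + 36/103 → 54/103
merge 49/103 + 54/103 → 1
L = 18/103 + 54/103 + 1 = 175/103 ≈ 1.699 bits/symbol.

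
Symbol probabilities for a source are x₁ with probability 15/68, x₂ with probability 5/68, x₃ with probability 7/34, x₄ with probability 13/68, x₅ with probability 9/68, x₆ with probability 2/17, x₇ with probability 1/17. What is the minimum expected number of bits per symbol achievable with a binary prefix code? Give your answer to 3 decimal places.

Repeatedly combine the two least-probable nodes; the expected code length is the sum of the merged weights.
merge 1/17 + 5/68 → 9/68
merge 2/17 + 9/68 → 1/4
merge 9/68 + 13/68 → 11/34
merge 7/34 + 15/68 → 29/68
merge 1/4 + 11/34 → 39/68
merge 29/68 + 39/68 → 1
L = 9/68 + 1/4 + 11/34 + 29/68 + 39/68 + 1 = 46/17 ≈ 2.706 bits/symbol.

2.706 bits/symbol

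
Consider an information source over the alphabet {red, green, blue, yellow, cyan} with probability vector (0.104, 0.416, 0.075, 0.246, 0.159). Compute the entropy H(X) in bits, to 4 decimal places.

2.0658 bits

H = −Σ pᵢ log₂ pᵢ.
−0.104·log₂(0.104) = 0.3396
−0.416·log₂(0.416) = 0.5264
−0.075·log₂(0.075) = 0.2803
−0.246·log₂(0.246) = 0.4977
−0.159·log₂(0.159) = 0.4218
Sum ≈ 2.0658 → 2.0658 bits.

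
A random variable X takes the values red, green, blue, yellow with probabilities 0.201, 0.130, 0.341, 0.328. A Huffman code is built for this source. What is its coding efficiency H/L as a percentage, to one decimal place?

Entropy H = −Σ p log₂ p ≈ 1.9047 bits.
Huffman merges: 13/100+201/1000→331/1000; 41/125+331/1000→659/1000; 341/1000+659/1000→1. L = 199/100 ≈ 1.9900.
Efficiency = H/L = 1.9047/1.9900 = 95.7%.

95.7%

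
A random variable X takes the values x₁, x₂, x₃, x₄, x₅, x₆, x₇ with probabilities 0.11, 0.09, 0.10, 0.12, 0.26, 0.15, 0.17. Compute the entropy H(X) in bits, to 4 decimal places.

2.7126 bits

H = −Σ pᵢ log₂ pᵢ.
−0.11·log₂(0.11) = 0.3503
−0.09·log₂(0.09) = 0.3127
−0.10·log₂(0.10) = 0.3322
−0.12·log₂(0.12) = 0.3671
−0.26·log₂(0.26) = 0.5053
−0.15·log₂(0.15) = 0.4105
−0.17·log₂(0.17) = 0.4346
Sum ≈ 2.7126 → 2.7126 bits.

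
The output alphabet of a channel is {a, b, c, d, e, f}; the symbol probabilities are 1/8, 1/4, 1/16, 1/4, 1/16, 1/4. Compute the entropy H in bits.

Each probability is a power of 1/2, so log₂(1/p) is an integer.
H = Σ p·log₂(1/p) = 1/8·3 + 1/4·2 + 1/16·4 + 1/4·2 + 1/16·4 + 1/4·2 = 2.375 bits.

2.375 bits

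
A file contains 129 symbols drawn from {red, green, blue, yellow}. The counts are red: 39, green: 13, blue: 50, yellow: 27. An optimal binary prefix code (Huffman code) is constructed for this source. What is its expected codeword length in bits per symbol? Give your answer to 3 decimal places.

Probabilities are the counts divided by 129.
Repeatedly combine the two least-probable nodes; the expected code length is the sum of the merged weights.
merge 13/129 + 9/43 → 40/129
merge 13/43 + 40/129 → 79/129
merge 50/129 + 79/129 → 1
L = 40/129 + 79/129 + 1 = 248/129 ≈ 1.922 bits/symbol.

1.922 bits/symbol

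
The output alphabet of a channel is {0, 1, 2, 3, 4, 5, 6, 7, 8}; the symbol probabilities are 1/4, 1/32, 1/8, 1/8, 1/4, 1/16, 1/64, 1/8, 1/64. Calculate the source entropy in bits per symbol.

Each probability is a power of 1/2, so log₂(1/p) is an integer.
H = Σ p·log₂(1/p) = 1/4·2 + 1/32·5 + 1/8·3 + 1/8·3 + 1/4·2 + 1/16·4 + 1/64·6 + 1/8·3 + 1/64·6 = 2.71875 bits.

2.71875 bits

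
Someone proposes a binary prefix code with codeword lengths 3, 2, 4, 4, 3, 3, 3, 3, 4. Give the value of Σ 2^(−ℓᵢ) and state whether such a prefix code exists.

With common denominator 2^4 = 16: Σ 2^(−ℓᵢ) = 2/16 + 4/16 + 1/16 + 1/16 + 2/16 + 2/16 + 2/16 + 2/16 + 1/16 = 17/16 = 1.0625.
Kraft's inequality requires Σ ≤ 1; here Σ = 1.0625 > 1, so no such prefix code exists.

1.0625; no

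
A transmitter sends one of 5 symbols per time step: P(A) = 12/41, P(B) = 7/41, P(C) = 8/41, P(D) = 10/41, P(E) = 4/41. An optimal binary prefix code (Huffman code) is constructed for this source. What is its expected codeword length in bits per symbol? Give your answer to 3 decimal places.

Repeatedly combine the two least-probable nodes; the expected code length is the sum of the merged weights.
merge 4/41 + 7/41 → 11/41
merge 8/41 + 10/41 → 18/41
merge 11/41 + 12/41 → 23/41
merge 18/41 + 23/41 → 1
L = 11/41 + 18/41 + 23/41 + 1 = 93/41 ≈ 2.268 bits/symbol.

2.268 bits/symbol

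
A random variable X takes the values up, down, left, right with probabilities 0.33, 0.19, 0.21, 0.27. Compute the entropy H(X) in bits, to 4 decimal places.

H = −Σ pᵢ log₂ pᵢ.
−0.33·log₂(0.33) = 0.5278
−0.19·log₂(0.19) = 0.4552
−0.21·log₂(0.21) = 0.4728
−0.27·log₂(0.27) = 0.5100
Sum ≈ 1.9659 → 1.9659 bits.

1.9659 bits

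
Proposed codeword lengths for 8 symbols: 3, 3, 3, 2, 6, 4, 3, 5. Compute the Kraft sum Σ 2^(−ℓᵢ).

0.859375

With common denominator 2^6 = 64: Σ 2^(−ℓᵢ) = 8/64 + 8/64 + 8/64 + 16/64 + 1/64 + 4/64 + 8/64 + 2/64 = 55/64 = 0.859375.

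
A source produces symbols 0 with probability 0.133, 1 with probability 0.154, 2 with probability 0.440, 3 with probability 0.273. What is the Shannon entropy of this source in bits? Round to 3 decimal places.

H = −Σ pᵢ log₂ pᵢ.
−0.133·log₂(0.133) = 0.3871
−0.154·log₂(0.154) = 0.4156
−0.440·log₂(0.440) = 0.5211
−0.273·log₂(0.273) = 0.5113
Sum ≈ 1.8352 → 1.835 bits.

1.835 bits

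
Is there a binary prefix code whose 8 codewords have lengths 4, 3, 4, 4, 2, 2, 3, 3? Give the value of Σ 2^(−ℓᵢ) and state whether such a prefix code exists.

1.0625; no

With common denominator 2^4 = 16: Σ 2^(−ℓᵢ) = 1/16 + 2/16 + 1/16 + 1/16 + 4/16 + 4/16 + 2/16 + 2/16 = 17/16 = 1.0625.
Kraft's inequality requires Σ ≤ 1; here Σ = 1.0625 > 1, so no such prefix code exists.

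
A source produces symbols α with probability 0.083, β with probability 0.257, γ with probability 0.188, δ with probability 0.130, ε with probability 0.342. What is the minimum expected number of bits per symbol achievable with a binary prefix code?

2.213 bits/symbol

Repeatedly combine the two least-probable nodes; the expected code length is the sum of the merged weights.
merge 83/1000 + 13/100 → 213/1000
merge 47/250 + 213/1000 → 401/1000
merge 257/1000 + 171/500 → 599/1000
merge 401/1000 + 599/1000 → 1
L = 213/1000 + 401/1000 + 599/1000 + 1 = 2213/1000 = 2.213 bits/symbol.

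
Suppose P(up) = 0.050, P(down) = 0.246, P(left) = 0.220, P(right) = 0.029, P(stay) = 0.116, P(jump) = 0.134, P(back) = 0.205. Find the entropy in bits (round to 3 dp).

2.560 bits

H = −Σ pᵢ log₂ pᵢ.
−0.050·log₂(0.050) = 0.2161
−0.246·log₂(0.246) = 0.4977
−0.220·log₂(0.220) = 0.4806
−0.029·log₂(0.029) = 0.1481
−0.116·log₂(0.116) = 0.3605
−0.134·log₂(0.134) = 0.3886
−0.205·log₂(0.205) = 0.4687
Sum ≈ 2.5603 → 2.560 bits.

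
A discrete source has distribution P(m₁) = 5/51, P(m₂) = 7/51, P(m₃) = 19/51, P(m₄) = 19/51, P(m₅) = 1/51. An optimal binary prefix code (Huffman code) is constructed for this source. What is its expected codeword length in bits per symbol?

Repeatedly combine the two least-probable nodes; the expected code length is the sum of the merged weights.
merge 1/51 + 5/51 → 2/17
merge 2/17 + 7/51 → 13/51
merge 13/51 + 19/51 → 32/51
merge 19/51 + 32/51 → 1
L = 2/17 + 13/51 + 32/51 + 1 = 2 bits/symbol.

2 bits/symbol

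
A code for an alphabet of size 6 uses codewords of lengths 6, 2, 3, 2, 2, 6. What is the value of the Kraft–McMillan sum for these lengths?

0.90625

With common denominator 2^6 = 64: Σ 2^(−ℓᵢ) = 1/64 + 16/64 + 8/64 + 16/64 + 16/64 + 1/64 = 58/64 = 0.90625.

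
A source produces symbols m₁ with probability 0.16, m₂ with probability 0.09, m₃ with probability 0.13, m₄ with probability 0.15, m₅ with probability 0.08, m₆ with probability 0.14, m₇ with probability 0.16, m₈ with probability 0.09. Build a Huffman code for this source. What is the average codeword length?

3 bits/symbol

Repeatedly combine the two least-probable nodes; the expected code length is the sum of the merged weights.
merge 2/25 + 9/100 → 17/100
merge 9/100 + 13/100 → 11/50
merge 7/50 + 3/20 → 29/100
merge 4/25 + 4/25 → 8/25
merge 17/100 + 11/50 → 39/100
merge 29/100 + 8/25 → 61/100
merge 39/100 + 61/100 → 1
L = 17/100 + 11/50 + 29/100 + 8/25 + 39/100 + 61/100 + 1 = 3 bits/symbol.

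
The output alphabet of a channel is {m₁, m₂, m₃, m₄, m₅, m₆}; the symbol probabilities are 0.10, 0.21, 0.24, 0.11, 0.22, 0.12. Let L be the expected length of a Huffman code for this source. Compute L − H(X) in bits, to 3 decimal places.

0.043 bits

Entropy H = −Σ p log₂ p ≈ 2.4971 bits.
Huffman merges: 1/10+11/100→21/100; 3/25+21/100→33/100; 21/100+11/50→43/100; 6/25+33/100→57/100; 43/100+57/100→1. L = 127/50 ≈ 2.5400.
L − H = 2.5400 − 2.4971 = 0.043 bits.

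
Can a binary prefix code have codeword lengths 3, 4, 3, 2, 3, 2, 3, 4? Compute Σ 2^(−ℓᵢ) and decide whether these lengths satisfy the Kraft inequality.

With common denominator 2^4 = 16: Σ 2^(−ℓᵢ) = 2/16 + 1/16 + 2/16 + 4/16 + 2/16 + 4/16 + 2/16 + 1/16 = 18/16 = 1.125.
Kraft's inequality requires Σ ≤ 1; here Σ = 1.125 > 1, so no such prefix code exists.

1.125; no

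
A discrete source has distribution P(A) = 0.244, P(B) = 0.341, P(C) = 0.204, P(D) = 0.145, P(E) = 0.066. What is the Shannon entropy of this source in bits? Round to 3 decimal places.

H = −Σ pᵢ log₂ pᵢ.
−0.244·log₂(0.244) = 0.4966
−0.341·log₂(0.341) = 0.5293
−0.204·log₂(0.204) = 0.4678
−0.145·log₂(0.145) = 0.4040
−0.066·log₂(0.066) = 0.2588
Sum ≈ 2.1564 → 2.156 bits.

2.156 bits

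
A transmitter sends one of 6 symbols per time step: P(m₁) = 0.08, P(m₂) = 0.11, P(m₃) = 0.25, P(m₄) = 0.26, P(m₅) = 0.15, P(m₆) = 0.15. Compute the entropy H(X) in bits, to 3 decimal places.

2.468 bits

H = −Σ pᵢ log₂ pᵢ.
−0.08·log₂(0.08) = 0.2915
−0.11·log₂(0.11) = 0.3503
−0.25·log₂(0.25) = 0.5000
−0.26·log₂(0.26) = 0.5053
−0.15·log₂(0.15) = 0.4105
−0.15·log₂(0.15) = 0.4105
Sum ≈ 2.4682 → 2.468 bits.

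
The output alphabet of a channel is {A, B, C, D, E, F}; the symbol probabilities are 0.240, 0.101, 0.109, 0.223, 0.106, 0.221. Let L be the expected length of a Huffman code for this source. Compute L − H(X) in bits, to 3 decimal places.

0.039 bits

Entropy H = −Σ p log₂ p ≈ 2.4840 bits.
Huffman merges: 101/1000+53/500→207/1000; 109/1000+207/1000→79/250; 221/1000+223/1000→111/250; 6/25+79/250→139/250; 111/250+139/250→1. L = 2523/1000 ≈ 2.5230.
L − H = 2.5230 − 2.4840 = 0.039 bits.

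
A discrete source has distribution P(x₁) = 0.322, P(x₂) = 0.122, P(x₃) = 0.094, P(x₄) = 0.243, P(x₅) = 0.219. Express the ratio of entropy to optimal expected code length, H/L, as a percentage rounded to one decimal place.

99.0%

Entropy H = −Σ p log₂ p ≈ 2.1931 bits.
Huffman merges: 47/500+61/500→27/125; 27/125+219/1000→87/200; 243/1000+161/500→113/200; 87/200+113/200→1. L = 277/125 ≈ 2.2160.
Efficiency = H/L = 2.1931/2.2160 = 99.0%.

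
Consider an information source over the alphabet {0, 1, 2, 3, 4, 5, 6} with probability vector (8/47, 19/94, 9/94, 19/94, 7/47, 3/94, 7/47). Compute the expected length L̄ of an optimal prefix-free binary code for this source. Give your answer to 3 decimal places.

2.723 bits/symbol

Repeatedly combine the two least-probable nodes; the expected code length is the sum of the merged weights.
merge 3/94 + 9/94 → 6/47
merge 6/47 + 7/47 → 13/47
merge 7/47 + 8/47 → 15/47
merge 19/94 + 19/94 → 19/47
merge 13/47 + 15/47 → 28/47
merge 19/47 + 28/47 → 1
L = 6/47 + 13/47 + 15/47 + 19/47 + 28/47 + 1 = 128/47 ≈ 2.723 bits/symbol.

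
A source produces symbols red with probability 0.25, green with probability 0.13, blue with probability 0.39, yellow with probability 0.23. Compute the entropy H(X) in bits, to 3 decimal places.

1.900 bits

H = −Σ pᵢ log₂ pᵢ.
−0.25·log₂(0.25) = 0.5000
−0.13·log₂(0.13) = 0.3826
−0.39·log₂(0.39) = 0.5298
−0.23·log₂(0.23) = 0.4877
Sum ≈ 1.9001 → 1.900 bits.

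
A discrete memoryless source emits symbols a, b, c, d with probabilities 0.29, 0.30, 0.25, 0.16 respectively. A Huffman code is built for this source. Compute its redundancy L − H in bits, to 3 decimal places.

0.038 bits

Entropy H = −Σ p log₂ p ≈ 1.9620 bits.
Huffman merges: 4/25+1/4→41/100; 29/100+3/10→59/100; 41/100+59/100→1. L = 2 ≈ 2.0000.
L − H = 2.0000 − 1.9620 = 0.038 bits.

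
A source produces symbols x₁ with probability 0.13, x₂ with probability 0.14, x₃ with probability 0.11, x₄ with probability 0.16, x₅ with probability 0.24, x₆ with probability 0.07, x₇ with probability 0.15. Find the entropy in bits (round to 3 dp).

2.726 bits

H = −Σ pᵢ log₂ pᵢ.
−0.13·log₂(0.13) = 0.3826
−0.14·log₂(0.14) = 0.3971
−0.11·log₂(0.11) = 0.3503
−0.16·log₂(0.16) = 0.4230
−0.24·log₂(0.24) = 0.4941
−0.07·log₂(0.07) = 0.2686
−0.15·log₂(0.15) = 0.4105
Sum ≈ 2.7263 → 2.726 bits.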